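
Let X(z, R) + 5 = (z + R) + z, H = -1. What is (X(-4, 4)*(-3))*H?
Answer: -27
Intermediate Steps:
X(z, R) = -5 + R + 2*z (X(z, R) = -5 + ((z + R) + z) = -5 + ((R + z) + z) = -5 + (R + 2*z) = -5 + R + 2*z)
(X(-4, 4)*(-3))*H = ((-5 + 4 + 2*(-4))*(-3))*(-1) = ((-5 + 4 - 8)*(-3))*(-1) = -9*(-3)*(-1) = 27*(-1) = -27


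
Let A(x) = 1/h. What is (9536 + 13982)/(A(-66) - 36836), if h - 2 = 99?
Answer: -2375318/3720435 ≈ -0.63845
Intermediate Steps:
h = 101 (h = 2 + 99 = 101)
A(x) = 1/101
(9536 + 13982)/(A(-66) - 36836) = (9536 + 13982)/(1/101 - 36836) = 23518/(-3720435/101) = 23518*(-101/3720435) = -2375318/3720435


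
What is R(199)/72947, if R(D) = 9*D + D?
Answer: 1990/72947 ≈ 0.027280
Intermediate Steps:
R(D) = 10*D
R(199)/72947 = (10*199)/72947 = 1990*(1/72947) = 1990/72947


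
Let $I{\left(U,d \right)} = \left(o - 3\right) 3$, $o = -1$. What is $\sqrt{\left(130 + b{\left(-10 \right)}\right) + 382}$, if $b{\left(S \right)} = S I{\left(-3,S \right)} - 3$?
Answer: $\sqrt{629} \approx 25.08$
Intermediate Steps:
$I{\left(U,d \right)} = -12$ ($I{\left(U,d \right)} = \left(-1 - 3\right) 3 = \left(-4\right) 3 = -12$)
$b{\left(S \right)} = -3 - 12 S$ ($b{\left(S \right)} = S \left(-12\right) - 3 = - 12 S - 3 = -3 - 12 S$)
$\sqrt{\left(130 + b{\left(-10 \right)}\right) + 382} = \sqrt{\left(130 - -117\right) + 382} = \sqrt{\left(130 + \left(-3 + 120\right)\right) + 382} = \sqrt{\left(130 + 117\right) + 382} = \sqrt{247 + 382} = \sqrt{629}$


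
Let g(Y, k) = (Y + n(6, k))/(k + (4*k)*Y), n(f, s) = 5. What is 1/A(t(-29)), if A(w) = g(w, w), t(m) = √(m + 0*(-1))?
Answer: (√29 + 116*I)/(√29 - 5*I) ≈ -10.204 + 12.067*I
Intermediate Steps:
t(m) = √m (t(m) = √(m + 0) = √m)
g(Y, k) = (5 + Y)/(k + 4*Y*k) (g(Y, k) = (Y + 5)/(k + (4*k)*Y) = (5 + Y)/(k + 4*Y*k))
A(w) = (5 + w)/(w*(1 + 4*w))
1/A(t(-29)) = 1/((5 + √(-29))/((√(-29))*(1 + 4*√(-29)))) = 1/((5 + I*√29)/(((I*√29))*(1 + 4*(I*√29)))) = 1/((-I*√29/29)*(5 + I*√29)/(1 + 4*I*√29)) = 1/(-I*√29*(5 + I*√29)/(29*(1 + 4*I*√29))) = I*√29*(1 + 4*I*√29)/(5 + I*√29)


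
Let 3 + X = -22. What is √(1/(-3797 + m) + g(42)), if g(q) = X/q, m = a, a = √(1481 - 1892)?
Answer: √42*√((-94967 + 25*I*√411)/(3797 - I*√411))/42 ≈ 9.1108e-7 - 0.77169*I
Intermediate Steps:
X = -25 (X = -3 - 22 = -25)
a = I*√411 (a = √(-411) = I*√411 ≈ 20.273*I)
m = I*√411 ≈ 20.273*I
g(q) = -25/q
√(1/(-3797 + m) + g(42)) = √(1/(-3797 + I*√411) - 25/42) = √(-25/42 + 1/(-3797 + I*√411))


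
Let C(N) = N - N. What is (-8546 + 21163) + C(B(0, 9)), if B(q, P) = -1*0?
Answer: 12617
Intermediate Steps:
B(q, P) = 0
C(N) = 0
(-8546 + 21163) + C(B(0, 9)) = (-8546 + 21163) + 0 = 12617 + 0 = 12617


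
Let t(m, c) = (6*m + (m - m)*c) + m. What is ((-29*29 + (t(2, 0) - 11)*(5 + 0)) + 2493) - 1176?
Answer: 491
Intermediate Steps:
t(m, c) = 7*m (t(m, c) = (6*m + 0*c) + m = (6*m + 0) + m = 6*m + m = 7*m)
((-29*29 + (t(2, 0) - 11)*(5 + 0)) + 2493) - 1176 = ((-29*29 + (7*2 - 11)*(5 + 0)) + 2493) - 1176 = ((-841 + (14 - 11)*5) + 2493) - 1176 = ((-841 + 3*5) + 2493) - 1176 = ((-841 + 15) + 2493) - 1176 = (-826 + 2493) - 1176 = 1667 - 1176 = 491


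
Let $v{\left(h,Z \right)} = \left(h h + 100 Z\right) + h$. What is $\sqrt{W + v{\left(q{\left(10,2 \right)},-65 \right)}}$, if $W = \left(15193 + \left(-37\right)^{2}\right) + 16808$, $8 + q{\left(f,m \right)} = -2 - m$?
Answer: $\sqrt{27002} \approx 164.32$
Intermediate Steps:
$q{\left(f,m \right)} = -10 - m$ ($q{\left(f,m \right)} = -8 - \left(2 + m\right) = -10 - m$)
$v{\left(h,Z \right)} = h + h^{2} + 100 Z$ ($v{\left(h,Z \right)} = \left(h^{2} + 100 Z\right) + h = h + h^{2} + 100 Z$)
$W = 33370$ ($W = \left(15193 + 1369\right) + 16808 = 16562 + 16808 = 33370$)
$\sqrt{W + v{\left(q{\left(10,2 \right)},-65 \right)}} = \sqrt{33370 + \left(\left(-10 - 2\right) + \left(-10 - 2\right)^{2} + 100 \left(-65\right)\right)} = \sqrt{33370 - \left(6512 - \left(-10 - 2\right)^{2}\right)} = \sqrt{33370 - \left(6512 - 144\right)} = \sqrt{33370 - 6368} = \sqrt{27002}$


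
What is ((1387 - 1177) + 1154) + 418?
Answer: 1782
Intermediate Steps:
((1387 - 1177) + 1154) + 418 = (210 + 1154) + 418 = 1364 + 418 = 1782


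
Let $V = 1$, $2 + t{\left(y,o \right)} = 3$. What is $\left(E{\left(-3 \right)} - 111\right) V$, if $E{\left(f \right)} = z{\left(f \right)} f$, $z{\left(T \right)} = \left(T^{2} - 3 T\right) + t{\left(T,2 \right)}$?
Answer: $-168$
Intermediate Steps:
$t{\left(y,o \right)} = 1$ ($t{\left(y,o \right)} = -2 + 3 = 1$)
$z{\left(T \right)} = 1 + T^{2} - 3 T$ ($z{\left(T \right)} = \left(T^{2} - 3 T\right) + 1 = 1 + T^{2} - 3 T$)
$E{\left(f \right)} = f \left(1 + f^{2} - 3 f\right)$ ($E{\left(f \right)} = \left(1 + f^{2} - 3 f\right) f = f \left(1 + f^{2} - 3 f\right)$)
$\left(E{\left(-3 \right)} - 111\right) V = \left(- 3 \left(1 + \left(-3\right)^{2} - -9\right) - 111\right) 1 = \left(- 3 \left(1 + 9 + 9\right) - 111\right) 1 = \left(\left(-3\right) 19 - 111\right) 1 = \left(-57 - 111\right) 1 = \left(-168\right) 1 = -168$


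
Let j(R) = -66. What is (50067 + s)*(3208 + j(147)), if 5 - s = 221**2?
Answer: 3867802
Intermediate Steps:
s = -48836 (s = 5 - 1*221**2 = 5 - 1*48841 = 5 - 48841 = -48836)
(50067 + s)*(3208 + j(147)) = (50067 - 48836)*(3208 - 66) = 1231*3142 = 3867802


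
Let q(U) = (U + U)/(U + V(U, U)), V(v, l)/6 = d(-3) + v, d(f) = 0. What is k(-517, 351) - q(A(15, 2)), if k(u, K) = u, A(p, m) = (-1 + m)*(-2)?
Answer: -3621/7 ≈ -517.29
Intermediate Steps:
A(p, m) = 2 - 2*m
V(v, l) = 6*v (V(v, l) = 6*(0 + v) = 6*v)
q(U) = 2/7 (q(U) = (U + U)/(U + 6*U) = (2*U)/((7*U)) = (2*U)*(1/(7*U)) = 2/7)
k(-517, 351) - q(A(15, 2)) = -517 - 1*2/7 = -517 - 2/7 = -3621/7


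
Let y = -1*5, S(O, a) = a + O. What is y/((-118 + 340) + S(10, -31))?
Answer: -5/201 ≈ -0.024876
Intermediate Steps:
S(O, a) = O + a
y = -5
y/((-118 + 340) + S(10, -31)) = -5/((-118 + 340) + (10 - 31)) = -5/(222 - 21) = -5/201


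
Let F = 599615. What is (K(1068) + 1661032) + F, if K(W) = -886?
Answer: 2259761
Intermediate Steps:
(K(1068) + 1661032) + F = (-886 + 1661032) + 599615 = 1660146 + 599615 = 2259761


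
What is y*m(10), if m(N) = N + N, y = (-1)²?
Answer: 20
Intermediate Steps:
y = 1
m(N) = 2*N
y*m(10) = 1*(2*10) = 1*20 = 20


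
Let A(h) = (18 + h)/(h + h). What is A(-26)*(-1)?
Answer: -2/13 ≈ -0.15385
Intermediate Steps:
A(h) = (18 + h)/(2*h) (A(h) = (18 + h)/((2*h)) = (18 + h)*(1/(2*h)) = (18 + h)/(2*h))
A(-26)*(-1) = ((½)*(18 - 26)/(-26))*(-1) = ((½)*(-1/26)*(-8))*(-1) = (2/13)*(-1) = -2/13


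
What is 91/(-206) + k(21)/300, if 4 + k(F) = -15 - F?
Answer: -1777/3090 ≈ -0.57508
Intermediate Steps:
k(F) = -19 - F (k(F) = -4 + (-15 - F) = -19 - F)
91/(-206) + k(21)/300 = 91/(-206) + (-19 - 1*21)/300 = 91*(-1/206) + (-19 - 21)*(1/300) = -91/206 - 40*1/300 = -91/206 - 2/15 = -1777/3090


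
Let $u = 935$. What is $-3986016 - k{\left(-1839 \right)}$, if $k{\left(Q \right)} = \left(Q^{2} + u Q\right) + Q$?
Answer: $-5646633$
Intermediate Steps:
$k{\left(Q \right)} = Q^{2} + 936 Q$ ($k{\left(Q \right)} = \left(Q^{2} + 935 Q\right) + Q = Q^{2} + 936 Q$)
$-3986016 - k{\left(-1839 \right)} = -3986016 - - 1839 \left(936 - 1839\right) = -3986016 - \left(-1839\right) \left(-903\right) = -3986016 - 1660617 = -5646633$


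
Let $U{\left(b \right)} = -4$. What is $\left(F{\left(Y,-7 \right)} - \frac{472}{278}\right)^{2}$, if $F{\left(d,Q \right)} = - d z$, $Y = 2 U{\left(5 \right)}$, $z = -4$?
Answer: $\frac{21939856}{19321} \approx 1135.5$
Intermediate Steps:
$Y = -8$ ($Y = 2 \left(-4\right) = -8$)
$F{\left(d,Q \right)} = 4 d$ ($F{\left(d,Q \right)} = - d \left(-4\right) = 4 d$)
$\left(F{\left(Y,-7 \right)} - \frac{472}{278}\right)^{2} = \left(4 \left(-8\right) - \frac{472}{278}\right)^{2} = \left(-32 - \frac{236}{139}\right)^{2} = \left(- \frac{4684}{139}\right)^{2} = \frac{21939856}{19321}$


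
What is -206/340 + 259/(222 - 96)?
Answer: 1109/765 ≈ 1.4497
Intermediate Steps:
-206/340 + 259/(222 - 96) = -206*1/340 + 259/126 = -103/170 + 259*(1/126) = -103/170 + 37/18 = 1109/765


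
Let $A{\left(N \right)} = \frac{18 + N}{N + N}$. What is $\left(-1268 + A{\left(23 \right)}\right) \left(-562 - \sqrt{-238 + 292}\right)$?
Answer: $\frac{16378647}{23} + \frac{174861 \sqrt{6}}{46} \approx 7.2143 \cdot 10^{5}$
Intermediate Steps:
$A{\left(N \right)} = \frac{18 + N}{2 N}$
$\left(-1268 + A{\left(23 \right)}\right) \left(-562 - \sqrt{-238 + 292}\right) = \left(-1268 + \frac{18 + 23}{2 \cdot 23}\right) \left(-562 - \sqrt{-238 + 292}\right) = \left(-1268 + \frac{1}{2} \cdot \frac{1}{23} \cdot 41\right) \left(-562 - \sqrt{54}\right) = \left(-1268 + \frac{41}{46}\right) \left(-562 - 3 \sqrt{6}\right) = - \frac{58287 \left(-562 - 3 \sqrt{6}\right)}{46} = \frac{16378647}{23} + \frac{174861 \sqrt{6}}{46}$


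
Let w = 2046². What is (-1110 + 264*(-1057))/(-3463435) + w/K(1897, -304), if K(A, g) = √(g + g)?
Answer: 280158/3463435 - 1046529*I*√38/38 ≈ 0.08089 - 1.6977e+5*I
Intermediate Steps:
w = 4186116
K(A, g) = √2*√g (K(A, g) = √(2*g) = √2*√g)
(-1110 + 264*(-1057))/(-3463435) + w/K(1897, -304) = (-1110 + 264*(-1057))/(-3463435) + 4186116/((√2*√(-304))) = (-1110 - 279048)*(-1/3463435) + 4186116/((√2*(4*I*√19))) = -280158*(-1/3463435) + 4186116/((4*I*√38)) = 280158/3463435 + 4186116*(-I*√38/152) = 280158/3463435 - 1046529*I*√38/38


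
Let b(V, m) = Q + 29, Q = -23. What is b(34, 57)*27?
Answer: 162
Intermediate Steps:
b(V, m) = 6 (b(V, m) = -23 + 29 = 6)
b(34, 57)*27 = 6*27 = 162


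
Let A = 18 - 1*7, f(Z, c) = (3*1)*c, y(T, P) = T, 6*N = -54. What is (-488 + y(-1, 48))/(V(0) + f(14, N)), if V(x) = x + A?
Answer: 489/16 ≈ 30.563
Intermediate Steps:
N = -9 (N = (⅙)*(-54) = -9)
f(Z, c) = 3*c
A = 11 (A = 18 - 7 = 11)
V(x) = 11 + x (V(x) = x + 11 = 11 + x)
(-488 + y(-1, 48))/(V(0) + f(14, N)) = (-488 - 1)/((11 + 0) + 3*(-9)) = -489/(11 - 27) = -489/(-16) = -489*(-1/16) = 489/16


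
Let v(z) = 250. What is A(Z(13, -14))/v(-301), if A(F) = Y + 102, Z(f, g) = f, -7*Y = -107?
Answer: 821/1750 ≈ 0.46914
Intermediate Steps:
Y = 107/7 (Y = -1/7*(-107) = 107/7 ≈ 15.286)
A(F) = 821/7 (A(F) = 107/7 + 102 = 821/7)
A(Z(13, -14))/v(-301) = (821/7)/250 = (821/7)*(1/250) = 821/1750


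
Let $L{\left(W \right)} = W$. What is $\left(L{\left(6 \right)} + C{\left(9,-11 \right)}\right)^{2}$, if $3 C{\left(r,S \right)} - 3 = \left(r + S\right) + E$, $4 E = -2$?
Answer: $\frac{1369}{36} \approx 38.028$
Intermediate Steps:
$E = - \frac{1}{2}$ ($E = \frac{1}{4} \left(-2\right) = - \frac{1}{2} \approx -0.5$)
$C{\left(r,S \right)} = \frac{5}{6} + \frac{S}{3} + \frac{r}{3}$ ($C{\left(r,S \right)} = 1 + \frac{\left(r + S\right) - \frac{1}{2}}{3} = 1 + \frac{\left(S + r\right) - \frac{1}{2}}{3} = 1 + \frac{- \frac{1}{2} + S + r}{3} = 1 + \left(- \frac{1}{6} + \frac{S}{3} + \frac{r}{3}\right) = \frac{5}{6} + \frac{S}{3} + \frac{r}{3}$)
$\left(L{\left(6 \right)} + C{\left(9,-11 \right)}\right)^{2} = \left(6 + \left(\frac{5}{6} + \frac{1}{3} \left(-11\right) + \frac{1}{3} \cdot 9\right)\right)^{2} = \left(6 + \left(\frac{5}{6} - \frac{11}{3} + 3\right)\right)^{2} = \left(6 + \frac{1}{6}\right)^{2} = \left(\frac{37}{6}\right)^{2} = \frac{1369}{36}$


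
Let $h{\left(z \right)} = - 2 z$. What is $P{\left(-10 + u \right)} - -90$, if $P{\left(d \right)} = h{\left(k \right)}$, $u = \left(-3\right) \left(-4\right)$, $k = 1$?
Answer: $88$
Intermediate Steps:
$u = 12$
$P{\left(d \right)} = -2$ ($P{\left(d \right)} = \left(-2\right) 1 = -2$)
$P{\left(-10 + u \right)} - -90 = -2 - -90 = -2 + 90 = 88$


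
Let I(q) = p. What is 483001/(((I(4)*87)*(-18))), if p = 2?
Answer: -483001/3132 ≈ -154.21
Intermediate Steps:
I(q) = 2
483001/(((I(4)*87)*(-18))) = 483001/(((2*87)*(-18))) = 483001/((174*(-18))) = 483001/(-3132) = 483001*(-1/3132) = -483001/3132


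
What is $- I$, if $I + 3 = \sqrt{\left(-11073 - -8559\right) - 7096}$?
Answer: $3 - 31 i \sqrt{10} \approx 3.0 - 98.031 i$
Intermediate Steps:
$I = -3 + 31 i \sqrt{10}$ ($I = -3 + \sqrt{\left(-11073 - -8559\right) - 7096} = -3 + \sqrt{\left(-11073 + 8559\right) - 7096} = -3 + \sqrt{-2514 - 7096} = -3 + \sqrt{-9610} = -3 + 31 i \sqrt{10} \approx -3.0 + 98.031 i$)
$- I = - (-3 + 31 i \sqrt{10}) = 3 - 31 i \sqrt{10}$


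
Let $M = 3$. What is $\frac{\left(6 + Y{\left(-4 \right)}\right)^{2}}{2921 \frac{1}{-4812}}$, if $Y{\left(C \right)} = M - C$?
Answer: $- \frac{813228}{2921} \approx -278.41$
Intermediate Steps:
$Y{\left(C \right)} = 3 - C$
$\frac{\left(6 + Y{\left(-4 \right)}\right)^{2}}{2921 \frac{1}{-4812}} = \frac{\left(6 + \left(3 - -4\right)\right)^{2}}{2921 \frac{1}{-4812}} = \frac{\left(6 + \left(3 + 4\right)\right)^{2}}{2921 \left(- \frac{1}{4812}\right)} = \frac{\left(6 + 7\right)^{2}}{- \frac{2921}{4812}} = - \frac{4812 \cdot 13^{2}}{2921} = \left(- \frac{4812}{2921}\right) 169 = - \frac{813228}{2921}$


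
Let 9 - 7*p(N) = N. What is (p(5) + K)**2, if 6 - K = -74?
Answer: 318096/49 ≈ 6491.8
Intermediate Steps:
K = 80 (K = 6 - 1*(-74) = 6 + 74 = 80)
p(N) = 9/7 - N/7
(p(5) + K)**2 = ((9/7 - 1/7*5) + 80)**2 = ((9/7 - 5/7) + 80)**2 = (4/7 + 80)**2 = (564/7)**2 = 318096/49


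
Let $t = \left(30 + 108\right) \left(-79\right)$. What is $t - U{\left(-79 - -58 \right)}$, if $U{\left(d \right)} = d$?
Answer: $-10881$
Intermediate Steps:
$t = -10902$ ($t = 138 \left(-79\right) = -10902$)
$t - U{\left(-79 - -58 \right)} = -10902 - \left(-79 - -58\right) = -10902 - \left(-79 + 58\right) = -10902 - -21 = -10902 + 21 = -10881$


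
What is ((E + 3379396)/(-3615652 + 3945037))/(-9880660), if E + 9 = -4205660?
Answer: 118039/464934456300 ≈ 2.5388e-7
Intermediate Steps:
E = -4205669 (E = -9 - 4205660 = -4205669)
((E + 3379396)/(-3615652 + 3945037))/(-9880660) = ((-4205669 + 3379396)/(-3615652 + 3945037))/(-9880660) = -826273/329385*(-1/9880660) = -826273*1/329385*(-1/9880660) = -118039/47055*(-1/9880660) = 118039/464934456300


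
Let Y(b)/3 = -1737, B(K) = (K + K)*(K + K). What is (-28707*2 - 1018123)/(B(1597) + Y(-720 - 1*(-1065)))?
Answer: -1075537/10196425 ≈ -0.10548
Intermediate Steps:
B(K) = 4*K² (B(K) = (2*K)*(2*K) = 4*K²)
Y(b) = -5211 (Y(b) = 3*(-1737) = -5211)
(-28707*2 - 1018123)/(B(1597) + Y(-720 - 1*(-1065))) = (-28707*2 - 1018123)/(4*1597² - 5211) = (-57414 - 1018123)/(4*2550409 - 5211) = -1075537/(10201636 - 5211) = -1075537/10196425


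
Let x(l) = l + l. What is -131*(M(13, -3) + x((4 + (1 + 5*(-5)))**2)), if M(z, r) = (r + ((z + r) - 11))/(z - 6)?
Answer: -733076/7 ≈ -1.0473e+5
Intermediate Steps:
M(z, r) = (-11 + z + 2*r)/(-6 + z) (M(z, r) = (r + ((r + z) - 11))/(-6 + z) = (r + (-11 + r + z))/(-6 + z) = (-11 + z + 2*r)/(-6 + z))
x(l) = 2*l
-131*(M(13, -3) + x((4 + (1 + 5*(-5)))**2)) = -131*((-11 + 13 + 2*(-3))/(-6 + 13) + 2*(4 + (1 + 5*(-5)))**2) = -131*((-11 + 13 - 6)/7 + 2*(4 + (1 - 25))**2) = -131*((1/7)*(-4) + 2*(4 - 24)**2) = -131*(-4/7 + 2*(-20)**2) = -131*(-4/7 + 2*400) = -131*(-4/7 + 800) = -131*5596/7 = -733076/7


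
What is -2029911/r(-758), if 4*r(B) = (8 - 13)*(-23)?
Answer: -353028/5 ≈ -70606.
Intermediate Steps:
r(B) = 115/4 (r(B) = ((8 - 13)*(-23))/4 = (-5*(-23))/4 = (¼)*115 = 115/4)
-2029911/r(-758) = -2029911/115/4 = -2029911*4/115 = -353028/5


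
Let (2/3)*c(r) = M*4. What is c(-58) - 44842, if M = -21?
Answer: -44968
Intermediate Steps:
c(r) = -126 (c(r) = 3*(-21*4)/2 = (3/2)*(-84) = -126)
c(-58) - 44842 = -126 - 44842 = -44968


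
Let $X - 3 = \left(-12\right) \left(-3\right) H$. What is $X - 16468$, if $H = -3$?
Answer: $-16573$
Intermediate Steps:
$X = -105$ ($X = 3 + \left(-12\right) \left(-3\right) \left(-3\right) = 3 + 36 \left(-3\right) = 3 - 108 = -105$)
$X - 16468 = -105 - 16468 = -16573$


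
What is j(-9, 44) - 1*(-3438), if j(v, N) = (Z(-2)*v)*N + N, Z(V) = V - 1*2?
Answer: 5066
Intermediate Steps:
Z(V) = -2 + V (Z(V) = V - 2 = -2 + V)
j(v, N) = N - 4*N*v (j(v, N) = ((-2 - 2)*v)*N + N = (-4*v)*N + N = -4*N*v + N = N - 4*N*v)
j(-9, 44) - 1*(-3438) = 44*(1 - 4*(-9)) - 1*(-3438) = 44*(1 + 36) + 3438 = 44*37 + 3438 = 1628 + 3438 = 5066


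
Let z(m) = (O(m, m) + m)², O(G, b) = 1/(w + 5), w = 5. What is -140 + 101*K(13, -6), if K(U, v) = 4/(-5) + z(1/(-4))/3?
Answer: -88017/400 ≈ -220.04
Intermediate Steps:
O(G, b) = ⅒ (O(G, b) = 1/(5 + 5) = 1/10 = ⅒)
z(m) = (⅒ + m)²
K(U, v) = -317/400 (K(U, v) = 4/(-5) + ((1 + 10/(-4))²/100)/3 = 4*(-⅕) + ((1 + 10*(-¼))²/100)*(⅓) = -⅘ + ((1 - 5/2)²/100)*(⅓) = -⅘ + ((-3/2)²/100)*(⅓) = -⅘ + ((1/100)*(9/4))*(⅓) = -⅘ + (9/400)*(⅓) = -⅘ + 3/400 = -317/400)
-140 + 101*K(13, -6) = -140 + 101*(-317/400) = -140 - 32017/400 = -88017/400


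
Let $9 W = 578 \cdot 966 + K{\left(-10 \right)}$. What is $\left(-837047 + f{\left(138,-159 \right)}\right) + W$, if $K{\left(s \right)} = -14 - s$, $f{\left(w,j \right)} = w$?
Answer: $- \frac{6973837}{9} \approx -7.7487 \cdot 10^{5}$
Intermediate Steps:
$W = \frac{558344}{9}$ ($W = \frac{578 \cdot 966 - 4}{9} = \frac{558348 + \left(-14 + 10\right)}{9} = \frac{558348 - 4}{9} = \frac{1}{9} \cdot 558344 = \frac{558344}{9} \approx 62038.0$)
$\left(-837047 + f{\left(138,-159 \right)}\right) + W = \left(-837047 + 138\right) + \frac{558344}{9} = -836909 + \frac{558344}{9} = - \frac{6973837}{9}$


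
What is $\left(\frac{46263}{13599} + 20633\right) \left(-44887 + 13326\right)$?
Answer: $- \frac{2952367748410}{4533} \approx -6.513 \cdot 10^{8}$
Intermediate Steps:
$\left(\frac{46263}{13599} + 20633\right) \left(-44887 + 13326\right) = \left(46263 \cdot \frac{1}{13599} + 20633\right) \left(-31561\right) = \left(\frac{15421}{4533} + 20633\right) \left(-31561\right) = \frac{93544810}{4533} \left(-31561\right) = - \frac{2952367748410}{4533}$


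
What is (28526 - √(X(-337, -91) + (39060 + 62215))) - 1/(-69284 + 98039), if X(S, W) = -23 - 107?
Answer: 820265129/28755 - √101145 ≈ 28208.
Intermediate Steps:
X(S, W) = -130
(28526 - √(X(-337, -91) + (39060 + 62215))) - 1/(-69284 + 98039) = (28526 - √(-130 + (39060 + 62215))) - 1/(-69284 + 98039) = (28526 - √(-130 + 101275)) - 1/28755 = (28526 - √101145) - 1*1/28755 = (28526 - √101145) - 1/28755 = 820265129/28755 - √101145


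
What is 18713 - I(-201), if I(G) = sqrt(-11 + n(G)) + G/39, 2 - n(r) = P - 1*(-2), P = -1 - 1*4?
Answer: 243336/13 - I*sqrt(6) ≈ 18718.0 - 2.4495*I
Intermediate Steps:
P = -5 (P = -1 - 4 = -5)
n(r) = 5 (n(r) = 2 - (-5 - 1*(-2)) = 2 - (-5 + 2) = 2 - 1*(-3) = 2 + 3 = 5)
I(G) = G/39 + I*sqrt(6) (I(G) = sqrt(-11 + 5) + G/39 = sqrt(-6) + G*(1/39) = I*sqrt(6) + G/39 = G/39 + I*sqrt(6))
18713 - I(-201) = 18713 - ((1/39)*(-201) + I*sqrt(6)) = 18713 - (-67/13 + I*sqrt(6)) = 18713 + (67/13 - I*sqrt(6)) = 243336/13 - I*sqrt(6)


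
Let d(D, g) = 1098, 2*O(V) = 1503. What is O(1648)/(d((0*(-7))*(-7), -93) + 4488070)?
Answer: 1503/8978336 ≈ 0.00016740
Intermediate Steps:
O(V) = 1503/2 (O(V) = (½)*1503 = 1503/2)
O(1648)/(d((0*(-7))*(-7), -93) + 4488070) = 1503/(2*(1098 + 4488070)) = (1503/2)/4489168 = (1503/2)*(1/4489168) = 1503/8978336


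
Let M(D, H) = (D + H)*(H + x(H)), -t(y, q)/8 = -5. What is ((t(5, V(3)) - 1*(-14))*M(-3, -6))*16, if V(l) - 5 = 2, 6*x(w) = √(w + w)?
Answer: 46656 - 2592*I*√3 ≈ 46656.0 - 4489.5*I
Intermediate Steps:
x(w) = √2*√w/6 (x(w) = √(w + w)/6 = √(2*w)/6 = (√2*√w)/6 = √2*√w/6)
V(l) = 7 (V(l) = 5 + 2 = 7)
t(y, q) = 40 (t(y, q) = -8*(-5) = 40)
M(D, H) = (D + H)*(H + √2*√H/6)
((t(5, V(3)) - 1*(-14))*M(-3, -6))*16 = ((40 - 1*(-14))*((-6)² - 3*(-6) + √2*(-6)^(3/2)/6 + (⅙)*(-3)*√2*√(-6)))*16 = ((40 + 14)*(36 + 18 + √2*(-6*I*√6)/6 + (⅙)*(-3)*√2*(I*√6)))*16 = (54*(36 + 18 - 2*I*√3 - I*√3))*16 = (54*(54 - 3*I*√3))*16 = (2916 - 162*I*√3)*16 = 46656 - 2592*I*√3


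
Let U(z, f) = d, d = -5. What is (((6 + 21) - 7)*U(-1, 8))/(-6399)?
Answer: 100/6399 ≈ 0.015627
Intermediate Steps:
U(z, f) = -5
(((6 + 21) - 7)*U(-1, 8))/(-6399) = (((6 + 21) - 7)*(-5))/(-6399) = ((27 - 7)*(-5))*(-1/6399) = (20*(-5))*(-1/6399) = -100*(-1/6399) = 100/6399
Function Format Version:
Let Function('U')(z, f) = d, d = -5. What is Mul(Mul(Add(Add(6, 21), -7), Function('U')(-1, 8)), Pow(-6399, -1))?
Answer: Rational(100, 6399) ≈ 0.015627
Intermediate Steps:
Function('U')(z, f) = -5
Mul(Mul(Add(Add(6, 21), -7), Function('U')(-1, 8)), Pow(-6399, -1)) = Mul(Mul(Add(Add(6, 21), -7), -5), Pow(-6399, -1)) = Mul(Mul(Add(27, -7), -5), Rational(-1, 6399)) = Mul(Mul(20, -5), Rational(-1, 6399)) = Mul(-100, Rational(-1, 6399)) = Rational(100, 6399)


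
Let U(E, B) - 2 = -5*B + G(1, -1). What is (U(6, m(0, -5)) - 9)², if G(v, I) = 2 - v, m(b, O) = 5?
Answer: 961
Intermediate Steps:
U(E, B) = 3 - 5*B (U(E, B) = 2 + (-5*B + (2 - 1*1)) = 2 + (-5*B + (2 - 1)) = 2 + (-5*B + 1) = 2 + (1 - 5*B) = 3 - 5*B)
(U(6, m(0, -5)) - 9)² = ((3 - 5*5) - 9)² = ((3 - 25) - 9)² = (-22 - 9)² = (-31)² = 961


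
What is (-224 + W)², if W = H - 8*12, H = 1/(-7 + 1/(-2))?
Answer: 23059204/225 ≈ 1.0249e+5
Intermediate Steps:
H = -2/15 (H = 1/(-7 - ½) = 1/(-15/2) = -2/15 ≈ -0.13333)
W = -1442/15 (W = -2/15 - 8*12 = -2/15 - 96 = -1442/15 ≈ -96.133)
(-224 + W)² = (-224 - 1442/15)² = (-4802/15)² = 23059204/225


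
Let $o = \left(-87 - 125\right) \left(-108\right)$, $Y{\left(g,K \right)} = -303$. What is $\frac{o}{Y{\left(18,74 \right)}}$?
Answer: $- \frac{7632}{101} \approx -75.564$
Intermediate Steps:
$o = 22896$ ($o = \left(-212\right) \left(-108\right) = 22896$)
$\frac{o}{Y{\left(18,74 \right)}} = \frac{22896}{-303} = 22896 \left(- \frac{1}{303}\right) = - \frac{7632}{101}$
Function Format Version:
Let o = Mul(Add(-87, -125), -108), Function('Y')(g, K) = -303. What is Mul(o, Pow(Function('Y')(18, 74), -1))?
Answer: Rational(-7632, 101) ≈ -75.564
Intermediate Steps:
o = 22896 (o = Mul(-212, -108) = 22896)
Mul(o, Pow(Function('Y')(18, 74), -1)) = Mul(22896, Pow(-303, -1)) = Mul(22896, Rational(-1, 303)) = Rational(-7632, 101)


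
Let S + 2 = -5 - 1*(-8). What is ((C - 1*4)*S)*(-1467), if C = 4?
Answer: 0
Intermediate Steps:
S = 1 (S = -2 + (-5 - 1*(-8)) = -2 + (-5 + 8) = -2 + 3 = 1)
((C - 1*4)*S)*(-1467) = ((4 - 1*4)*1)*(-1467) = ((4 - 4)*1)*(-1467) = (0*1)*(-1467) = 0*(-1467) = 0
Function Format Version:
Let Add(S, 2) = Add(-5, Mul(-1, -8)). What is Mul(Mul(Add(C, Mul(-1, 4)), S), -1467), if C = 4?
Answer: 0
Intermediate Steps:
S = 1 (S = Add(-2, Add(-5, Mul(-1, -8))) = Add(-2, Add(-5, 8)) = Add(-2, 3) = 1)
Mul(Mul(Add(C, Mul(-1, 4)), S), -1467) = Mul(Mul(Add(4, Mul(-1, 4)), 1), -1467) = Mul(Mul(Add(4, -4), 1), -1467) = Mul(Mul(0, 1), -1467) = Mul(0, -1467) = 0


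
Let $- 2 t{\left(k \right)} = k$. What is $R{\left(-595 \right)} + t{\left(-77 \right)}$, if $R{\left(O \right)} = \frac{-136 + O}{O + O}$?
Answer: $\frac{1369}{35} \approx 39.114$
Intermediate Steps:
$t{\left(k \right)} = - \frac{k}{2}$
$R{\left(O \right)} = \frac{-136 + O}{2 O}$
$R{\left(-595 \right)} + t{\left(-77 \right)} = \frac{-136 - 595}{2 \left(-595\right)} - - \frac{77}{2} = \frac{1}{2} \left(- \frac{1}{595}\right) \left(-731\right) + \frac{77}{2} = \frac{43}{70} + \frac{77}{2} = \frac{1369}{35}$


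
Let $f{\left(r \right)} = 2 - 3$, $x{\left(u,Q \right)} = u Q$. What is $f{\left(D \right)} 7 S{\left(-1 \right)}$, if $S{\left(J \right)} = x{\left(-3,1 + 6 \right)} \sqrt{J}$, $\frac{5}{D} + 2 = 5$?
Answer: $147 i \approx 147.0 i$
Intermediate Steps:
$x{\left(u,Q \right)} = Q u$
$D = \frac{5}{3}$ ($D = \frac{5}{-2 + 5} = \frac{5}{3} \approx 1.6667$)
$f{\left(r \right)} = -1$
$S{\left(J \right)} = - 21 \sqrt{J}$ ($S{\left(J \right)} = \left(1 + 6\right) \left(-3\right) \sqrt{J} = 7 \left(-3\right) \sqrt{J} = - 21 \sqrt{J}$)
$f{\left(D \right)} 7 S{\left(-1 \right)} = \left(-1\right) 7 \left(- 21 \sqrt{-1}\right) = - 7 \left(- 21 i\right) = 147 i$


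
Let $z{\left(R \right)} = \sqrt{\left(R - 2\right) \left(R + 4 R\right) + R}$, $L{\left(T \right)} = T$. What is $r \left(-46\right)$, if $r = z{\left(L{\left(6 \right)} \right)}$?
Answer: $- 138 \sqrt{14} \approx -516.35$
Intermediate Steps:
$z{\left(R \right)} = \sqrt{R + 5 R \left(-2 + R\right)}$ ($z{\left(R \right)} = \sqrt{\left(-2 + R\right) 5 R + R} = \sqrt{5 R \left(-2 + R\right) + R} = \sqrt{R + 5 R \left(-2 + R\right)}$)
$r = 3 \sqrt{14}$ ($r = \sqrt{6 \left(-9 + 5 \cdot 6\right)} = \sqrt{6 \left(-9 + 30\right)} = \sqrt{6 \cdot 21} = \sqrt{126} = 3 \sqrt{14} \approx 11.225$)
$r \left(-46\right) = 3 \sqrt{14} \left(-46\right) = - 138 \sqrt{14}$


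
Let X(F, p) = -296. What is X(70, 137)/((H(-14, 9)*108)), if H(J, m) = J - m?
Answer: 74/621 ≈ 0.11916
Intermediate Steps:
X(70, 137)/((H(-14, 9)*108)) = -296*1/(108*(-14 - 1*9)) = -296*1/(108*(-14 - 9)) = -296/((-23*108)) = -296/(-2484) = -296*(-1/2484) = 74/621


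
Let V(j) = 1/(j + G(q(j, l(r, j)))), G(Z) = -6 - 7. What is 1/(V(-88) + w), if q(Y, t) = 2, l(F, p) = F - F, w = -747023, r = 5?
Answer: -101/75449324 ≈ -1.3386e-6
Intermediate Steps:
l(F, p) = 0
G(Z) = -13
V(j) = 1/(-13 + j) (V(j) = 1/(j - 13) = 1/(-13 + j))
1/(V(-88) + w) = 1/(1/(-13 - 88) - 747023) = 1/(1/(-101) - 747023) = 1/(-1/101 - 747023) = 1/(-75449324/101) = -101/75449324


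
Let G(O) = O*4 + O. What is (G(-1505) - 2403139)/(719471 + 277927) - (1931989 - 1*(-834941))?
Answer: -1379866429402/498699 ≈ -2.7669e+6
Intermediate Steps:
G(O) = 5*O (G(O) = 4*O + O = 5*O)
(G(-1505) - 2403139)/(719471 + 277927) - (1931989 - 1*(-834941)) = (5*(-1505) - 2403139)/(719471 + 277927) - (1931989 - 1*(-834941)) = (-7525 - 2403139)/997398 - (1931989 + 834941) = -2410664*1/997398 - 1*2766930 = -1205332/498699 - 2766930 = -1379866429402/498699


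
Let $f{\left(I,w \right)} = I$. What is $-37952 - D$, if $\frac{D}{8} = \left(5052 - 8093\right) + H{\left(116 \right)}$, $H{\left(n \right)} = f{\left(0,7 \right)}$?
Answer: $-13624$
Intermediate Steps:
$H{\left(n \right)} = 0$
$D = -24328$ ($D = 8 \left(\left(5052 - 8093\right) + 0\right) = 8 \left(-3041 + 0\right) = 8 \left(-3041\right) = -24328$)
$-37952 - D = -37952 - -24328 = -37952 + 24328 = -13624$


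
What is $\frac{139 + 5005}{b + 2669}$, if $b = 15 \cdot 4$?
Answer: $\frac{5144}{2729} \approx 1.8849$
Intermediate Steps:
$b = 60$
$\frac{139 + 5005}{b + 2669} = \frac{139 + 5005}{60 + 2669} = \frac{5144}{2729}$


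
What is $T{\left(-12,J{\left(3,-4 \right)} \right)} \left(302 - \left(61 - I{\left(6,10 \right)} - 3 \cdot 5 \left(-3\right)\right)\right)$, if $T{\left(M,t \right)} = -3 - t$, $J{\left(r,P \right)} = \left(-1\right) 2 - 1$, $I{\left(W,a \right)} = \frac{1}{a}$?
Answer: $0$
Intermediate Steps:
$J{\left(r,P \right)} = -3$ ($J{\left(r,P \right)} = -2 - 1 = -3$)
$T{\left(-12,J{\left(3,-4 \right)} \right)} \left(302 - \left(61 - I{\left(6,10 \right)} - 3 \cdot 5 \left(-3\right)\right)\right) = \left(-3 - -3\right) \left(302 - \left(\frac{609}{10} - 3 \cdot 5 \left(-3\right)\right)\right) = \left(-3 + 3\right) \left(302 + \left(\left(15 \left(-3\right) + \frac{1}{10}\right) - 61\right)\right) = 0 \left(302 + \left(\left(-45 + \frac{1}{10}\right) - 61\right)\right) = 0 \left(302 - \frac{1059}{10}\right) = 0 \cdot \frac{1961}{10} = 0$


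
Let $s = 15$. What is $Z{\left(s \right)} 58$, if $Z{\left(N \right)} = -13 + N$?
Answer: $116$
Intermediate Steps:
$Z{\left(s \right)} 58 = \left(-13 + 15\right) 58 = 2 \cdot 58 = 116$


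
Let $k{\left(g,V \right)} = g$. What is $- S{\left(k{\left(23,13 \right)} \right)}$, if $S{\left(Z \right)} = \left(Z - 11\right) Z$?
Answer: $-276$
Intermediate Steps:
$S{\left(Z \right)} = Z \left(-11 + Z\right)$ ($S{\left(Z \right)} = \left(-11 + Z\right) Z = Z \left(-11 + Z\right)$)
$- S{\left(k{\left(23,13 \right)} \right)} = - 23 \left(-11 + 23\right) = - 23 \cdot 12 = \left(-1\right) 276 = -276$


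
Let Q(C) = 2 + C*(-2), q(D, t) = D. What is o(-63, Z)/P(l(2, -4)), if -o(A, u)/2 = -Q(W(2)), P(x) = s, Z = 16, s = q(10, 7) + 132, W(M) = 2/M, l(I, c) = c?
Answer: 0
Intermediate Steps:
Q(C) = 2 - 2*C
s = 142 (s = 10 + 132 = 142)
P(x) = 142
o(A, u) = 0 (o(A, u) = -(-2)*(2 - 4/2) = -(-2)*(2 - 2*1) = -(-2)*(2 - 2) = -(-2)*0 = -2*0 = 0)
o(-63, Z)/P(l(2, -4)) = 0/142 = 0*(1/142) = 0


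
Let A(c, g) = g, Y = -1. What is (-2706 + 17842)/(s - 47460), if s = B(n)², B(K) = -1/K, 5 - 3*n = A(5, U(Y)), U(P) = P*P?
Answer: -242176/759351 ≈ -0.31892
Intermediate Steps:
U(P) = P²
n = 4/3 (n = 5/3 - ⅓*(-1)² = 5/3 - ⅓*1 = 5/3 - ⅓ = 4/3 ≈ 1.3333)
s = 9/16 (s = (-1/4/3)² = (-1*¾)² = (-¾)² = 9/16 ≈ 0.56250)
(-2706 + 17842)/(s - 47460) = (-2706 + 17842)/(9/16 - 47460) = 15136/(-759351/16) = 15136*(-16/759351) = -242176/759351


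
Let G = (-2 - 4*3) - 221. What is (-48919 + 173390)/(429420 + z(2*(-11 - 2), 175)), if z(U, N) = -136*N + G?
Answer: 124471/405385 ≈ 0.30704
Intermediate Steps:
G = -235 (G = (-2 - 12) - 221 = -14 - 221 = -235)
z(U, N) = -235 - 136*N (z(U, N) = -136*N - 235 = -235 - 136*N)
(-48919 + 173390)/(429420 + z(2*(-11 - 2), 175)) = (-48919 + 173390)/(429420 + (-235 - 136*175)) = 124471/(429420 + (-235 - 23800)) = 124471/(429420 - 24035) = 124471/405385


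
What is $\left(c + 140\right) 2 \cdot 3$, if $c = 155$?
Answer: $1770$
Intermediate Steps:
$\left(c + 140\right) 2 \cdot 3 = \left(155 + 140\right) 2 \cdot 3 = 295 \cdot 6 = 1770$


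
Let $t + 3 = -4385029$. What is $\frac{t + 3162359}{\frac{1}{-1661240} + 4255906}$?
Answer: $- \frac{2031153294520}{7070081283439} \approx -0.28729$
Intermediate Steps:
$t = -4385032$ ($t = -3 - 4385029 = -4385032$)
$\frac{t + 3162359}{\frac{1}{-1661240} + 4255906} = \frac{-4385032 + 3162359}{\frac{1}{-1661240} + 4255906} = - \frac{1222673}{- \frac{1}{1661240} + 4255906} = - \frac{1222673}{\frac{7070081283439}{1661240}} = \left(-1222673\right) \frac{1661240}{7070081283439} = - \frac{2031153294520}{7070081283439}$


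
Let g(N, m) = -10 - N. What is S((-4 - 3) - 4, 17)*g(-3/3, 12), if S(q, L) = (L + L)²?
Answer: -10404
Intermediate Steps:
S(q, L) = 4*L² (S(q, L) = (2*L)² = 4*L²)
S((-4 - 3) - 4, 17)*g(-3/3, 12) = (4*17²)*(-10 - (-3)/3) = (4*289)*(-10 - (-3)/3) = 1156*(-10 - 1*(-1)) = 1156*(-10 + 1) = 1156*(-9) = -10404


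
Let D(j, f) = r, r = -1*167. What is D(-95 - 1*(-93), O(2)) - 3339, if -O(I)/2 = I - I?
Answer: -3506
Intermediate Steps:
O(I) = 0 (O(I) = -2*(I - I) = -2*0 = 0)
r = -167
D(j, f) = -167
D(-95 - 1*(-93), O(2)) - 3339 = -167 - 3339 = -3506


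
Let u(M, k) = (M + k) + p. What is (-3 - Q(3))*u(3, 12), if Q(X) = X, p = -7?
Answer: -48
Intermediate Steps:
u(M, k) = -7 + M + k (u(M, k) = (M + k) - 7 = -7 + M + k)
(-3 - Q(3))*u(3, 12) = (-3 - 1*3)*(-7 + 3 + 12) = (-3 - 3)*8 = -6*8 = -48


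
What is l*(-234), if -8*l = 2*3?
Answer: 351/2 ≈ 175.50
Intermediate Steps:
l = -3/4 ≈ -0.75000
l*(-234) = -3/4*(-234) = 351/2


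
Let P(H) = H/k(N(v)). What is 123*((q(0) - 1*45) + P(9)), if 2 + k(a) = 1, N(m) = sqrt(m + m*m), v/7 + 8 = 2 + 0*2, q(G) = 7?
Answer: -5781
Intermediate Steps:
v = -42 (v = -56 + 7*(2 + 0*2) = -56 + 7*(2 + 0) = -56 + 7*2 = -56 + 14 = -42)
N(m) = sqrt(m + m**2)
k(a) = -1 (k(a) = -2 + 1 = -1)
P(H) = -H (P(H) = H/(-1) = H*(-1) = -H)
123*((q(0) - 1*45) + P(9)) = 123*((7 - 1*45) - 1*9) = 123*((7 - 45) - 9) = 123*(-38 - 9) = 123*(-47) = -5781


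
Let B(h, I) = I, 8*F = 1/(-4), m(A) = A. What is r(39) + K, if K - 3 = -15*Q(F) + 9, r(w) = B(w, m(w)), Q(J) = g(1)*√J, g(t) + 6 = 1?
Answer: 51 + 75*I*√2/8 ≈ 51.0 + 13.258*I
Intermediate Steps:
g(t) = -5 (g(t) = -6 + 1 = -5)
F = -1/32 (F = (⅛)/(-4) = (⅛)*(-¼) = -1/32 ≈ -0.031250)
Q(J) = -5*√J
r(w) = w
K = 12 + 75*I*√2/8 (K = 3 + (-(-75)*√(-1/32) + 9) = 3 + (-(-75)*I*√2/8 + 9) = 3 + (75*I*√2/8 + 9) = 3 + (9 + 75*I*√2/8) = 12 + 75*I*√2/8 ≈ 12.0 + 13.258*I)
r(39) + K = 39 + (12 + 75*I*√2/8) = 51 + 75*I*√2/8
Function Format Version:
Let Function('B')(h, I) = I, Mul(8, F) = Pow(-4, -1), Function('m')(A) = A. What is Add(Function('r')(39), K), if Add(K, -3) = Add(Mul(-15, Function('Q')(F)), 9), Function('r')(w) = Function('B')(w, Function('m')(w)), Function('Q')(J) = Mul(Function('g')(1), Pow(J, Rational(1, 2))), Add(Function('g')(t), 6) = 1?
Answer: Add(51, Mul(Rational(75, 8), I, Pow(2, Rational(1, 2)))) ≈ Add(51.000, Mul(13.258, I))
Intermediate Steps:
Function('g')(t) = -5 (Function('g')(t) = Add(-6, 1) = -5)
F = Rational(-1, 32) (F = Mul(Rational(1, 8), Pow(-4, -1)) = Mul(Rational(1, 8), Rational(-1, 4)) = Rational(-1, 32) ≈ -0.031250)
Function('Q')(J) = Mul(-5, Pow(J, Rational(1, 2)))
Function('r')(w) = w
K = Add(12, Mul(Rational(75, 8), I, Pow(2, Rational(1, 2)))) (K = Add(3, Add(Mul(-15, Mul(-5, Pow(Rational(-1, 32), Rational(1, 2)))), 9)) = Add(3, Add(Mul(-15, Mul(-5, Mul(Rational(1, 8), I, Pow(2, Rational(1, 2))))), 9)) = Add(3, Add(Mul(-15, Mul(Rational(-5, 8), I, Pow(2, Rational(1, 2)))), 9)) = Add(3, Add(Mul(Rational(75, 8), I, Pow(2, Rational(1, 2))), 9)) = Add(3, Add(9, Mul(Rational(75, 8), I, Pow(2, Rational(1, 2))))) = Add(12, Mul(Rational(75, 8), I, Pow(2, Rational(1, 2)))) ≈ Add(12.000, Mul(13.258, I)))
Add(Function('r')(39), K) = Add(39, Add(12, Mul(Rational(75, 8), I, Pow(2, Rational(1, 2))))) = Add(51, Mul(Rational(75, 8), I, Pow(2, Rational(1, 2))))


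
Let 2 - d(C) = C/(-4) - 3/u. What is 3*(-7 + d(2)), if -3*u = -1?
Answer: 27/2 ≈ 13.500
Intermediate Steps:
u = ⅓ (u = -⅓*(-1) = ⅓ ≈ 0.33333)
d(C) = 11 + C/4 (d(C) = 2 - (C/(-4) - 3/⅓) = 2 - (C*(-¼) - 3*3) = 2 - (-C/4 - 9) = 2 - (-9 - C/4) = 2 + (9 + C/4) = 11 + C/4)
3*(-7 + d(2)) = 3*(-7 + (11 + (¼)*2)) = 3*(-7 + (11 + ½)) = 3*(-7 + 23/2) = 3*(9/2) = 27/2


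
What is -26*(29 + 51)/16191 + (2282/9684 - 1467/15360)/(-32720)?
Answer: -93737496354709/729640964505600 ≈ -0.12847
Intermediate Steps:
-26*(29 + 51)/16191 + (2282/9684 - 1467/15360)/(-32720) = -26*80*(1/16191) + (2282*(1/9684) - 1467*1/15360)*(-1/32720) = -2080*1/16191 + (1141/4842 - 489/5120)*(-1/32720) = -2080/16191 + (1737091/12395520)*(-1/32720) = -2080/16191 - 1737091/405581414400 = -93737496354709/729640964505600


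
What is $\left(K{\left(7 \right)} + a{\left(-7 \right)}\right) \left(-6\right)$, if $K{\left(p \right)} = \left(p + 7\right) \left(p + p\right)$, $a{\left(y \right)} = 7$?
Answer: $-1218$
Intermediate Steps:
$K{\left(p \right)} = 2 p \left(7 + p\right)$ ($K{\left(p \right)} = \left(7 + p\right) 2 p = 2 p \left(7 + p\right)$)
$\left(K{\left(7 \right)} + a{\left(-7 \right)}\right) \left(-6\right) = \left(2 \cdot 7 \left(7 + 7\right) + 7\right) \left(-6\right) = \left(2 \cdot 7 \cdot 14 + 7\right) \left(-6\right) = \left(196 + 7\right) \left(-6\right) = 203 \left(-6\right) = -1218$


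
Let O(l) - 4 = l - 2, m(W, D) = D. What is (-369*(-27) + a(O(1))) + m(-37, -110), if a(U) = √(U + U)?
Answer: 9853 + √6 ≈ 9855.5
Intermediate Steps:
O(l) = 2 + l (O(l) = 4 + (l - 2) = 4 + (-2 + l) = 2 + l)
a(U) = √2*√U (a(U) = √(2*U) = √2*√U)
(-369*(-27) + a(O(1))) + m(-37, -110) = (-369*(-27) + √2*√(2 + 1)) - 110 = (9963 + √2*√3) - 110 = (9963 + √6) - 110 = 9853 + √6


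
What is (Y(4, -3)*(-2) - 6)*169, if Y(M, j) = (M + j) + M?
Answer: -2704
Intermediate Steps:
Y(M, j) = j + 2*M
(Y(4, -3)*(-2) - 6)*169 = ((-3 + 2*4)*(-2) - 6)*169 = ((-3 + 8)*(-2) - 6)*169 = (5*(-2) - 6)*169 = (-10 - 6)*169 = -16*169 = -2704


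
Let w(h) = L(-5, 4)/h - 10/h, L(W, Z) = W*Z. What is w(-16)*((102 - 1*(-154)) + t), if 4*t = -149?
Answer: 13125/32 ≈ 410.16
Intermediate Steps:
w(h) = -30/h (w(h) = (-5*4)/h - 10/h = -20/h - 10/h = -30/h)
t = -149/4 (t = (¼)*(-149) = -149/4 ≈ -37.250)
w(-16)*((102 - 1*(-154)) + t) = (-30/(-16))*((102 - 1*(-154)) - 149/4) = (-30*(-1/16))*((102 + 154) - 149/4) = 15*(256 - 149/4)/8 = (15/8)*(875/4) = 13125/32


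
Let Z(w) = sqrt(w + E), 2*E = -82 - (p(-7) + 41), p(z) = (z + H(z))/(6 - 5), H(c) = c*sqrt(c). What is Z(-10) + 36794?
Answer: 36794 + sqrt(-272 + 14*I*sqrt(7))/2 ≈ 36795.0 + 8.2652*I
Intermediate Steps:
H(c) = c**(3/2)
p(z) = z + z**(3/2) (p(z) = (z + z**(3/2))/(6 - 5) = (z + z**(3/2))/1 = (z + z**(3/2))*1 = z + z**(3/2))
E = -58 + 7*I*sqrt(7)/2 (E = (-82 - ((-7 + (-7)**(3/2)) + 41))/2 = (-82 - ((-7 - 7*I*sqrt(7)) + 41))/2 = (-82 - (34 - 7*I*sqrt(7)))/2 = (-82 + (-34 + 7*I*sqrt(7)))/2 = (-116 + 7*I*sqrt(7))/2 = -58 + 7*I*sqrt(7)/2 ≈ -58.0 + 9.2601*I)
Z(w) = sqrt(-58 + w + 7*I*sqrt(7)/2) (Z(w) = sqrt(w + (-58 + 7*I*sqrt(7)/2)) = sqrt(-58 + w + 7*I*sqrt(7)/2))
Z(-10) + 36794 = sqrt(-232 + 4*(-10) + 14*I*sqrt(7))/2 + 36794 = sqrt(-232 - 40 + 14*I*sqrt(7))/2 + 36794 = sqrt(-272 + 14*I*sqrt(7))/2 + 36794 = 36794 + sqrt(-272 + 14*I*sqrt(7))/2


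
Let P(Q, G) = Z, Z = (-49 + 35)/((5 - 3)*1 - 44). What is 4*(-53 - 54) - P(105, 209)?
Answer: -1285/3 ≈ -428.33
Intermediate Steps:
Z = ⅓ (Z = -14/(2*1 - 44) = -14/(2 - 44) = -14/(-42) = -14*(-1/42) = ⅓ ≈ 0.33333)
P(Q, G) = ⅓
4*(-53 - 54) - P(105, 209) = 4*(-53 - 54) - 1*⅓ = 4*(-107) - ⅓ = -428 - ⅓ = -1285/3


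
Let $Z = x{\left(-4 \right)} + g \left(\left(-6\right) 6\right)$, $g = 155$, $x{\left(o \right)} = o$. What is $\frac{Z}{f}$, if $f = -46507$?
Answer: $\frac{5584}{46507} \approx 0.12007$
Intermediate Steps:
$Z = -5584$ ($Z = -4 + 155 \left(\left(-6\right) 6\right) = -4 + 155 \left(-36\right) = -4 - 5580 = -5584$)
$\frac{Z}{f} = - \frac{5584}{-46507} = \left(-5584\right) \left(- \frac{1}{46507}\right) = \frac{5584}{46507}$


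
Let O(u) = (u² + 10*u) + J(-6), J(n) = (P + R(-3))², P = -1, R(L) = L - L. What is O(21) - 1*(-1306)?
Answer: 1958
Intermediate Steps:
R(L) = 0
J(n) = 1 (J(n) = (-1 + 0)² = (-1)² = 1)
O(u) = 1 + u² + 10*u (O(u) = (u² + 10*u) + 1 = 1 + u² + 10*u)
O(21) - 1*(-1306) = (1 + 21² + 10*21) - 1*(-1306) = (1 + 441 + 210) + 1306 = 652 + 1306 = 1958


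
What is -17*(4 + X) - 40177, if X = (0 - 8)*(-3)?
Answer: -40653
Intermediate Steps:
X = 24 (X = -8*(-3) = 24)
-17*(4 + X) - 40177 = -17*(4 + 24) - 40177 = -17*28 - 40177 = -476 - 40177 = -40653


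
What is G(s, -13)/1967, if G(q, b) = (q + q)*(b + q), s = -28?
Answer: 328/281 ≈ 1.1673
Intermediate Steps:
G(q, b) = 2*q*(b + q) (G(q, b) = (2*q)*(b + q) = 2*q*(b + q))
G(s, -13)/1967 = (2*(-28)*(-13 - 28))/1967 = (2*(-28)*(-41))*(1/1967) = 2296*(1/1967) = 328/281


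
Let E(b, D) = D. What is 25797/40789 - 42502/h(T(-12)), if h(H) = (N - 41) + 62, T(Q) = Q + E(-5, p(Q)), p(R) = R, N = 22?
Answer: -1732504807/1753927 ≈ -987.79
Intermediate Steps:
T(Q) = 2*Q (T(Q) = Q + Q = 2*Q)
h(H) = 43 (h(H) = (22 - 41) + 62 = -19 + 62 = 43)
25797/40789 - 42502/h(T(-12)) = 25797/40789 - 42502/43 = -1732504807/1753927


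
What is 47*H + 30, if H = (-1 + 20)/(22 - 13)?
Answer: 1163/9 ≈ 129.22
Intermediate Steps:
H = 19/9 ≈ 2.1111
47*H + 30 = 47*(19/9) + 30 = 893/9 + 30 = 1163/9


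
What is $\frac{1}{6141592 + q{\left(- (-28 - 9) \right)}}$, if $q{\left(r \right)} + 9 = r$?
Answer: $\frac{1}{6141620} \approx 1.6282 \cdot 10^{-7}$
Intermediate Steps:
$q{\left(r \right)} = -9 + r$
$\frac{1}{6141592 + q{\left(- (-28 - 9) \right)}} = \frac{1}{6141592 - -28} = \frac{1}{6141592 + \left(-9 + 37\right)} = \frac{1}{6141592 + 28} = \frac{1}{6141620}$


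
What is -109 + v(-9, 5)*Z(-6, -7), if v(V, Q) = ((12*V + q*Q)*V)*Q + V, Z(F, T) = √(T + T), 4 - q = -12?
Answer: -109 + 1251*I*√14 ≈ -109.0 + 4680.8*I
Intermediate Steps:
q = 16 (q = 4 - 1*(-12) = 4 + 12 = 16)
Z(F, T) = √2*√T (Z(F, T) = √(2*T) = √2*√T)
v(V, Q) = V + Q*V*(12*V + 16*Q) (v(V, Q) = ((12*V + 16*Q)*V)*Q + V = (V*(12*V + 16*Q))*Q + V = Q*V*(12*V + 16*Q) + V = V + Q*V*(12*V + 16*Q))
-109 + v(-9, 5)*Z(-6, -7) = -109 + (-9*(1 + 16*5² + 12*5*(-9)))*(√2*√(-7)) = -109 + (-9*(1 + 16*25 - 540))*(√2*(I*√7)) = -109 + (-9*(1 + 400 - 540))*(I*√14) = -109 + (-9*(-139))*(I*√14) = -109 + 1251*(I*√14) = -109 + 1251*I*√14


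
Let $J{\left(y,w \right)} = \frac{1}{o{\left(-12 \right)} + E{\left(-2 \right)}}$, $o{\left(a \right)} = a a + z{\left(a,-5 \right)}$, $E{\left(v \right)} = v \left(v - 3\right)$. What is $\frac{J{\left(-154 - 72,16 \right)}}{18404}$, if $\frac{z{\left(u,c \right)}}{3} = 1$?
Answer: $\frac{1}{2889428} \approx 3.4609 \cdot 10^{-7}$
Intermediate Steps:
$z{\left(u,c \right)} = 3$ ($z{\left(u,c \right)} = 3 \cdot 1 = 3$)
$E{\left(v \right)} = v \left(-3 + v\right)$
$o{\left(a \right)} = 3 + a^{2}$ ($o{\left(a \right)} = a a + 3 = a^{2} + 3 = 3 + a^{2}$)
$J{\left(y,w \right)} = \frac{1}{157}$ ($J{\left(y,w \right)} = \frac{1}{\left(3 + \left(-12\right)^{2}\right) - 2 \left(-3 - 2\right)} = \frac{1}{\left(3 + 144\right) - -10} = \frac{1}{147 + 10} = \frac{1}{157}$)
$\frac{J{\left(-154 - 72,16 \right)}}{18404} = \frac{1}{157 \cdot 18404} = \frac{1}{157} \cdot \frac{1}{18404} = \frac{1}{2889428}$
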